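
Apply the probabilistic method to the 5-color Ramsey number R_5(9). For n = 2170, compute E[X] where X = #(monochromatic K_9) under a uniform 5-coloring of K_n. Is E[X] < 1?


E[X] = C(2170, 9) · 5^{1 − 36} = 2891746779868845075610510 · 5^{−35} = 2891746779868845075610510/2910383045673370361328125.
As a reduced fraction: E[X] = 578349355973769015122102/582076609134674072265625 ≈ 0.99360.
Is E[X] < 1? YES.
Since E[X] < 1, there exists a 5-coloring of K_{2170} with no monochromatic K_9; hence R_5(9) > 2170.

E[X] = 578349355973769015122102/582076609134674072265625 ≈ 0.99360; E[X] < 1, so R_5(9) > 2170.


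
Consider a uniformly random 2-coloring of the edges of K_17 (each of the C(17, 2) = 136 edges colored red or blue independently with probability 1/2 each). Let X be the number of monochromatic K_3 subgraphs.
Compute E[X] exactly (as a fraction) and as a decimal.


Let X = Σ_S X_S over the C(17, 3) = 680 subsets S of size 3, where X_S = 1 if the K_3 on S is monochromatic.
For a fixed S, the K_3 on S has C(3, 2) = 3 edges. P[all 3 edges red] = (1/2)^3, and likewise for blue, so P[monochromatic] = 2·(1/2)^3 = 2^{1 − 3} = 1/4.
Summing: E[X] = C(17, 3) · 2^{1 − 3} = 680 · 1/4 = 170.
Numerically: E[X] ≈ 170.000000.

E[X] = C(17,3)·2^(1−C(3,2)) = 170 ≈ 170.000000.


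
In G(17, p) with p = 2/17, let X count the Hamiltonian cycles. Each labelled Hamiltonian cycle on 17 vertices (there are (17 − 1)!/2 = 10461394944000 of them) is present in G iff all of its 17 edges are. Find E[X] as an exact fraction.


K_17 has (17 − 1)!/2 = 10461394944000 labelled Hamiltonian cycles.
For each such Hamiltonian cycle H, let X_H = 1 if all 17 edges of H are present in G. Then P[X_H = 1] = p^{17} = (2/17)^{17} = 131072/827240261886336764177.
By linearity of expectation: E[X] = Σ_H E[X_H] = 10461394944000 · p^{17} = 10461394944000 · 131072/827240261886336764177 = 1371195958099968000/827240261886336764177.
Numerically: E[X] ≈ 0.00165755.

E[X] = 10461394944000 · (2/17)^{17} = 1371195958099968000/827240261886336764177 ≈ 0.00165755.


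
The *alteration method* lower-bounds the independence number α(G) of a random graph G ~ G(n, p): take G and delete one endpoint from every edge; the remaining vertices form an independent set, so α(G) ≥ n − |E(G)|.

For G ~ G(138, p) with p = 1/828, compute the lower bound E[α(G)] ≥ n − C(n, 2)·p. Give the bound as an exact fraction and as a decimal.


E[|E(G)|] = C(138, 2)·p = 9453 · (1/828) = 137/12.
E[α(G)] ≥ n − E[|E(G)|] = 138 − 137/12 = 1519/12.
Numerically: ≈ 126.583.
(This is only a lower bound; the true E[α(G)] may be larger.)

E[α(G)] ≥ 1519/12 ≈ 126.583.


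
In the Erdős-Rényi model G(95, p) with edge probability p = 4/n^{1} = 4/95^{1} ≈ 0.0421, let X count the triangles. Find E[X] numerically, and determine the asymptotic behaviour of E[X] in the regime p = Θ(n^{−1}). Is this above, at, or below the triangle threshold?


Number of potential triangles: C(95, 3) = 138415.
Each occurs with probability p³ ≈ (0.0421)³ ≈ 7.46464e-05.
By linearity: E[X] = C(95, 3)·p³ ≈ 138415 · 7.46464e-05 ≈ 10.332.
Here α = 1, so p = 4/n is exactly at the triangle threshold p ~ 1/n. Asymptotically E[X] → c³/6 = 4³/6 = 32/3 ≈ 10.667, a bounded constant. In this regime the triangle count is asymptotically Poisson(c³/6).

E[X] ≈ 10.332; in regime p = Θ(1/n^{1}) E[X] stays bounded (at the triangle threshold p ~ 1/n).


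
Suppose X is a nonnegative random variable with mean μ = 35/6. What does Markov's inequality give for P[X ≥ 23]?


μ = E[X] = 35/6, a = 23.
Markov: P[X ≥ 23] ≤ μ/a = (35/6)/23 = 35/138.
Numerically: ≈ 0.2536.
(Since a = 23 > μ = 5.8333, the bound 35/138 is < 1 and informative.)

P[X ≥ 23] ≤ 35/138 ≈ 0.2536.


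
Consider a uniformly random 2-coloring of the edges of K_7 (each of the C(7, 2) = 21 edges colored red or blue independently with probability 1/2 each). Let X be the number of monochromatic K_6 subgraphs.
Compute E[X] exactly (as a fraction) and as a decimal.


Let X = Σ_S X_S over the C(7, 6) = 7 subsets S of size 6, where X_S = 1 if the K_6 on S is monochromatic.
For a fixed S, the K_6 on S has C(6, 2) = 15 edges. P[all 15 edges red] = (1/2)^15, and likewise for blue, so P[monochromatic] = 2·(1/2)^15 = 2^{1 − 15} = 1/16384.
By linearity: E[X] = C(7, 6) · 2^{1 − 15} = 7 · 1/16384 = 7/16384.
Numerically: E[X] ≈ 0.000427.

E[X] = C(7,6)·2^(1−C(6,2)) = 7/16384 ≈ 0.000427.


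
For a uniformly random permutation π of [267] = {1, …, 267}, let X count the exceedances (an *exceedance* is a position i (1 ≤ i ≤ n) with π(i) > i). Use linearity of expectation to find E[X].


Write X = Σ_{i=1}^{267} X_i, where X_i = 1_{π(i) > i}.
For each fixed i, π(i) is uniform over {1, …, 267} (marginal of a uniform permutation), so P[π(i) > i] = (n − i)/n. Summing: Σ_{i=1}^{267} (n − i)/n = (0 + 1 + … + 266)/267 = 267(267 − 1)/(2·267) = (267 − 1)/2.
Hence E[X] = Σ_{i=1}^{267} (267 − i)/267 = 133 ≈ 133.0000.

E[X] = 133 = 133.0000.


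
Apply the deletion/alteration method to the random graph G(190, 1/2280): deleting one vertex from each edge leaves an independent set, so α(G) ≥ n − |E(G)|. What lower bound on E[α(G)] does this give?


E[|E(G)|] = C(190, 2)·p = 17955 · (1/2280) = 63/8.
E[α(G)] ≥ n − E[|E(G)|] = 190 − 63/8 = 1457/8.
Numerically: ≈ 182.12500.
(This is only a lower bound; the true E[α(G)] may be larger.)

E[α(G)] ≥ 1457/8 ≈ 182.12500.


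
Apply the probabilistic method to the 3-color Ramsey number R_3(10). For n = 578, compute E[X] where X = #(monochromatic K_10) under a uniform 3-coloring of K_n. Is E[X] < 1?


E[X] = C(578, 10) · 3^{1 − 45} = 1060514767274403635480 · 3^{−44} = 1060514767274403635480/984770902183611232881.
As a reduced fraction: E[X] = 1060514767274403635480/984770902183611232881 ≈ 1.077.
Is E[X] < 1? NO.
Since E[X] ≥ 1, the first-moment bound is inconclusive at n = 578; it does NOT by itself certify R_3(10) > 578.

E[X] = 1060514767274403635480/984770902183611232881 ≈ 1.077; E[X] ≥ 1; first-moment method inconclusive here.


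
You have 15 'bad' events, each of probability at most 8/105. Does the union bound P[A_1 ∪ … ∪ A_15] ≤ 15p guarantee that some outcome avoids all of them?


Union bound: P[∪_{i=1}^{15} A_i] ≤ Σ_i P[A_i] ≤ 15·p = 15·(8/105) = 8/7.
Numerically: 8/7 ≈ 1.1429.
Is 8/7 < 1? NO.
Since the bound 8/7 is ≥ 1, the union bound is uninformative here; it does NOT by itself certify existence.

15·p = 8/7 ≈ 1.1429; existence NOT certified by the union bound.


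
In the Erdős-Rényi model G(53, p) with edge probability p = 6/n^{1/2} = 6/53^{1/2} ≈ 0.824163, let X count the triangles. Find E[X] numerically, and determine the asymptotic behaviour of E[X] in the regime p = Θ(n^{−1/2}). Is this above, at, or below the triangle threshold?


Number of potential triangles: C(53, 3) = 23426.
Each occurs with probability p³ ≈ (0.824163)³ ≈ 5.59809091e-01.
By linearity: E[X] = C(53, 3)·p³ ≈ 23426 · 5.59809091e-01 ≈ 13114.087761.
Since α = 1/2 < 1, p = c/n^{1/2} ≫ 1/n is above the triangle threshold p ~ 1/n. Asymptotically E[X] ~ (c³/6)·n^{3(1−α)} = (6³/6)·n^{1.5} → ∞; triangles are abundant w.h.p.

E[X] ≈ 13114.087761; in regime p = Θ(1/n^{1/2}) E[X] diverges (above the triangle threshold p ~ 1/n).


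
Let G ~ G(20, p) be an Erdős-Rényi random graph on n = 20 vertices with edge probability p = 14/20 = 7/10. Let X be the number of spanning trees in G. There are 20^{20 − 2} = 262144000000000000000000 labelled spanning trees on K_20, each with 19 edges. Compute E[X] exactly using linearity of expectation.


K_20 has 20^{20 − 2} = 262144000000000000000000 labelled spanning trees.
For each such spanning tree H, let X_H = 1 if all 19 edges of H are present in G. Then P[X_H = 1] = p^{19} = (7/10)^{19} = 11398895185373143/10000000000000000000.
Summing the indicators: E[X] = Σ_H E[X_H] = 262144000000000000000000 · p^{19} = 262144000000000000000000 · 11398895185373143/10000000000000000000 = 1494075989737228599296/5.
Numerically: E[X] ≈ 2.9882e+20.

E[X] = 262144000000000000000000 · (7/10)^{19} = 1494075989737228599296/5 ≈ 2.9882e+20.


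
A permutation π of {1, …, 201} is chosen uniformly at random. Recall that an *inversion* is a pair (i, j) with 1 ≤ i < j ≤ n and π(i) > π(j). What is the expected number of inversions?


Write X = Σ X_I over the C(201, 2) = 20100 pairs i < j, with X_I the indicator of one inversion.
There are 20100 indicators.
For each fixed pair i < j, the values π(i) and π(j) are two distinct elements of {1, …, 201} in uniformly random order; by symmetry P[π(i) > π(j)] = 1/2.
By linearity: E[X] = 20100 · (1/2) = C(201, 2) · (1/2) = 20100/2 = 10050 ≈ 10050.0000.

E[X] = 10050 = 10050.0000.


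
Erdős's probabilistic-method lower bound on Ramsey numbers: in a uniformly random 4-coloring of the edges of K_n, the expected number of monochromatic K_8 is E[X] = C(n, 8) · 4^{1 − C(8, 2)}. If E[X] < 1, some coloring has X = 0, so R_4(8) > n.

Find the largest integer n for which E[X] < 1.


We need C(n, 8) · 4^{1 − 28} < 1, i.e. C(n, 8) < 4^{28 − 1} = 18014398509481984.
Check values of n near the boundary:
  n = 403: C(403, 8) = 16090020602228430; 16090020602228430 < 18014398509481984? YES
  n = 404: C(404, 8) = 16415071523485570; 16415071523485570 < 18014398509481984? YES
  n = 405: C(405, 8) = 16745853821188050; 16745853821188050 < 18014398509481984? YES
  n = 406: C(406, 8) = 17082453897995850; 17082453897995850 < 18014398509481984? YES
  n = 407: C(407, 8) = 17424959239309050; 17424959239309050 < 18014398509481984? YES
  n = 408: C(408, 8) = 17773458424095231; 17773458424095231 < 18014398509481984? YES
  n = 409: C(409, 8) = 18128041135797879; 18128041135797879 < 18014398509481984? NO
  n = 410: C(410, 8) = 18488798173326195; 18488798173326195 < 18014398509481984? NO
The largest n with C(n, 8) < 18014398509481984 is n = 408 (where E[X] = 17773458424095231/18014398509481984 ≈ 0.9866). Hence R_4(8) > 408, i.e. R_4(8) ≥ 409.

Largest n = 408; hence R_4(8) > 408.


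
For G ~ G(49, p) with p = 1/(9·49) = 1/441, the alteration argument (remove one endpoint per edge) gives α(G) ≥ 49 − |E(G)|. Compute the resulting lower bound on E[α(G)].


E[|E(G)|] = C(49, 2)·p = 1176 · (1/441) = 8/3.
E[α(G)] ≥ n − E[|E(G)|] = 49 − 8/3 = 139/3.
Numerically: ≈ 46.333.
(This is only a lower bound; the true E[α(G)] may be larger.)

E[α(G)] ≥ 139/3 ≈ 46.333.


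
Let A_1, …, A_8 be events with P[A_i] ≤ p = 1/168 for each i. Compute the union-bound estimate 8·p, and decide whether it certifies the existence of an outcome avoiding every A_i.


Union bound: P[∪_{i=1}^{8} A_i] ≤ Σ_i P[A_i] ≤ 8·p = 8·(1/168) = 1/21.
Numerically: 1/21 ≈ 0.048.
Is 1/21 < 1? YES.
Since P[∪ A_i] ≤ 1/21 < 1, the complement has P[∩ A_i^c] ≥ 1 − 1/21 = 20/21 > 0, so some outcome avoids every A_i.

8·p = 1/21 ≈ 0.048; existence CERTIFIED by the union bound.


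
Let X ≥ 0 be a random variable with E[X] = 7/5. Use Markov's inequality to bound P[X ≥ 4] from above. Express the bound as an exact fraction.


μ = E[X] = 7/5, a = 4.
Markov: P[X ≥ 4] ≤ μ/a = (7/5)/4 = 7/20.
Numerically: ≈ 0.35000.
(Since a = 4 > μ = 1.40000, the bound 7/20 is < 1 and informative.)

P[X ≥ 4] ≤ 7/20 ≈ 0.35000.


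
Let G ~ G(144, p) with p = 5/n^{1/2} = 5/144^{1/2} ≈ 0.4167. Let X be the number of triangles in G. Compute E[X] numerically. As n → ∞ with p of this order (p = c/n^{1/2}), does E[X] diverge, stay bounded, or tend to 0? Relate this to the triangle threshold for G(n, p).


Number of potential triangles: C(144, 3) = 487344.
Each occurs with probability p³ ≈ (0.4167)³ ≈ 7.233796e-02.
By linearity: E[X] = C(144, 3)·p³ ≈ 487344 · 7.233796e-02 ≈ 35253.4722.
Since α = 1/2 < 1, p = c/n^{1/2} ≫ 1/n is above the triangle threshold p ~ 1/n. Asymptotically E[X] ~ (c³/6)·n^{3(1−α)} = (5³/6)·n^{1.5} → ∞; triangles are abundant w.h.p.

E[X] ≈ 35253.4722; in regime p = Θ(1/n^{1/2}) E[X] diverges (above the triangle threshold p ~ 1/n).


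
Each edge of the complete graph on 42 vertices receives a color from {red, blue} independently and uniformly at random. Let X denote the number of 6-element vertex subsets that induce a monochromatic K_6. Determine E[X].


Let X = Σ_S X_S over the C(42, 6) = 5245786 subsets S of size 6, where X_S = 1 if the K_6 on S is monochromatic.
For a fixed S, the K_6 on S has C(6, 2) = 15 edges. P[all 15 edges red] = (1/2)^15, and likewise for blue, so P[monochromatic] = 2·(1/2)^15 = 2^{1 − 15} = 1/16384.
By linearity of expectation: E[X] = C(42, 6) · 2^{1 − 15} = 5245786 · 1/16384 = 2622893/8192.
Numerically: E[X] ≈ 320.1774.

E[X] = C(42,6)·2^(1−C(6,2)) = 2622893/8192 ≈ 320.1774.


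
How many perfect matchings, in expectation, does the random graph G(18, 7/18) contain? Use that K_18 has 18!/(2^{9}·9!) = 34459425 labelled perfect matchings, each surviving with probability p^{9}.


K_18 has 18!/(2^{9}·9!) = 34459425 labelled perfect matchings.
For each such perfect matching H, let X_H = 1 if all 9 edges of H are present in G. Then P[X_H = 1] = p^{9} = (7/18)^{9} = 40353607/198359290368.
By linearity of expectation: E[X] = Σ_H E[X_H] = 34459425 · p^{9} = 34459425 · 40353607/198359290368 = 17167433257975/2448880128.
Numerically: E[X] ≈ 7010.

E[X] = 34459425 · (7/18)^{9} = 17167433257975/2448880128 ≈ 7010.


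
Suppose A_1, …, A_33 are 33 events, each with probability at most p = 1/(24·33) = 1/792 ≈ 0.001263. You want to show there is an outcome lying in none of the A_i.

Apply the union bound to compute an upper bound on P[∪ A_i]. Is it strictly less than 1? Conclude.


Union bound: P[∪_{i=1}^{33} A_i] ≤ Σ_i P[A_i] ≤ 33·p = 33·(1/792) = 1/24.
Numerically: 1/24 ≈ 0.041667.
Is 1/24 < 1? YES.
Since P[∪ A_i] ≤ 1/24 < 1, the complement has P[∩ A_i^c] ≥ 1 − 1/24 = 23/24 > 0, so some outcome avoids every A_i.

33·p = 1/24 ≈ 0.041667; existence CERTIFIED by the union bound.


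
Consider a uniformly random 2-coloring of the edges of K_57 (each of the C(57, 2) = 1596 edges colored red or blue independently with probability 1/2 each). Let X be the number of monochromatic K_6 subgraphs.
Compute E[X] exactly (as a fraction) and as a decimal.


Let X = Σ_S X_S over the C(57, 6) = 36288252 subsets S of size 6, where X_S = 1 if the K_6 on S is monochromatic.
For a fixed S, the K_6 on S has C(6, 2) = 15 edges. P[all 15 edges red] = (1/2)^15, and likewise for blue, so P[monochromatic] = 2·(1/2)^15 = 2^{1 − 15} = 1/16384.
By linearity of expectation: E[X] = C(57, 6) · 2^{1 − 15} = 36288252 · 1/16384 = 9072063/4096.
Numerically: E[X] ≈ 2214.8591.

E[X] = C(57,6)·2^(1−C(6,2)) = 9072063/4096 ≈ 2214.8591.


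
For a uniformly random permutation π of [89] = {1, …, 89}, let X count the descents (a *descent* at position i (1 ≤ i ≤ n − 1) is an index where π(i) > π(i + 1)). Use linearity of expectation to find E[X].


Write X = Σ X_I over i = 1, …, 88, with X_I the indicator of one descent.
There are 88 indicators.
For each fixed i, the pair (π(i), π(i+1)) is a uniformly random ordered pair of distinct values from {1, …, 89}; by symmetry P[π(i) > π(i+1)] = 1/2.
By linearity: E[X] = 88 · (1/2) = (89 − 1) · (1/2) = 44 ≈ 44.00000.

E[X] = 44 = 44.00000.


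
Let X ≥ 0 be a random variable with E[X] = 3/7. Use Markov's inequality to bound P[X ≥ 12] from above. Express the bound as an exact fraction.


μ = E[X] = 3/7, a = 12.
Markov: P[X ≥ 12] ≤ μ/a = (3/7)/12 = 1/28.
Numerically: ≈ 0.035714.
(Since a = 12 > μ = 0.428571, the bound 1/28 is < 1 and informative.)

P[X ≥ 12] ≤ 1/28 ≈ 0.035714.


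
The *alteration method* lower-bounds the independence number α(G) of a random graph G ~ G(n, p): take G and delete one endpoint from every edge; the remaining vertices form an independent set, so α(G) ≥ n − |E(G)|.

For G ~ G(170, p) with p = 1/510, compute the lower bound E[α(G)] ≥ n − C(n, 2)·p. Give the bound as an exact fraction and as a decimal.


E[|E(G)|] = C(170, 2)·p = 14365 · (1/510) = 169/6.
E[α(G)] ≥ n − E[|E(G)|] = 170 − 169/6 = 851/6.
Numerically: ≈ 141.833333.
(This is only a lower bound; the true E[α(G)] may be larger.)

E[α(G)] ≥ 851/6 ≈ 141.833333.


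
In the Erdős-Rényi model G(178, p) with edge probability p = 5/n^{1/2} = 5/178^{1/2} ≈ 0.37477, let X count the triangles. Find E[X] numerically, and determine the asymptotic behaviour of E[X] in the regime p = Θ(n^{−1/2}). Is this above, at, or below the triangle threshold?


Number of potential triangles: C(178, 3) = 924176.
Each occurs with probability p³ ≈ (0.37477)³ ≈ 5.2635652e-02.
By linearity: E[X] = C(178, 3)·p³ ≈ 924176 · 5.2635652e-02 ≈ 48644.60662.
Since α = 1/2 < 1, p = c/n^{1/2} ≫ 1/n is above the triangle threshold p ~ 1/n. Asymptotically E[X] ~ (c³/6)·n^{3(1−α)} = (5³/6)·n^{1.5} → ∞; triangles are abundant w.h.p.

E[X] ≈ 48644.60662; in regime p = Θ(1/n^{1/2}) E[X] diverges (above the triangle threshold p ~ 1/n).


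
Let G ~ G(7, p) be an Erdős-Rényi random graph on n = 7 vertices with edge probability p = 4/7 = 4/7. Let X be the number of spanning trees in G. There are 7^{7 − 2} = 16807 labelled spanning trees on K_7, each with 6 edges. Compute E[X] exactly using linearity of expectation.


K_7 has 7^{7 − 2} = 16807 labelled spanning trees.
For each such spanning tree H, let X_H = 1 if all 6 edges of H are present in G. Then P[X_H = 1] = p^{6} = (4/7)^{6} = 4096/117649.
Summing the indicators: E[X] = Σ_H E[X_H] = 16807 · p^{6} = 16807 · 4096/117649 = 4096/7.
Numerically: E[X] ≈ 585.143.

E[X] = 16807 · (4/7)^{6} = 4096/7 ≈ 585.143.


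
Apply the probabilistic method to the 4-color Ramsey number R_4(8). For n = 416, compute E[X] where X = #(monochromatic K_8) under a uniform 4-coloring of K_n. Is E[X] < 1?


E[X] = C(416, 8) · 4^{1 − 28} = 20788229335792620 · 4^{−27} = 20788229335792620/18014398509481984.
As a reduced fraction: E[X] = 5197057333948155/4503599627370496 ≈ 1.153979.
Is E[X] < 1? NO.
Since E[X] ≥ 1, the first-moment bound is inconclusive at n = 416; it does NOT by itself certify R_4(8) > 416.

E[X] = 5197057333948155/4503599627370496 ≈ 1.153979; E[X] ≥ 1; first-moment method inconclusive here.


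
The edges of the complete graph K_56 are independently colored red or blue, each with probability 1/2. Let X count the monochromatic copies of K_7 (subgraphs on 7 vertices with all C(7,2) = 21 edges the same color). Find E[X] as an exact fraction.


Let X = Σ_S X_S over the C(56, 7) = 231917400 subsets S of size 7, where X_S = 1 if the K_7 on S is monochromatic.
For a fixed S, the K_7 on S has C(7, 2) = 21 edges. P[all 21 edges red] = (1/2)^21, and likewise for blue, so P[monochromatic] = 2·(1/2)^21 = 2^{1 − 21} = 1/1048576.
By linearity of expectation: E[X] = C(56, 7) · 2^{1 − 21} = 231917400 · 1/1048576 = 28989675/131072.
Numerically: E[X] ≈ 221.173668.

E[X] = C(56,7)·2^(1−C(7,2)) = 28989675/131072 ≈ 221.173668.


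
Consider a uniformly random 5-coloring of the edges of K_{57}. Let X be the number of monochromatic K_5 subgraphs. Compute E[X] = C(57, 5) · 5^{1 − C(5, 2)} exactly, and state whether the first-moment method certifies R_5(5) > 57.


E[X] = C(57, 5) · 5^{1 − 10} = 4187106 · 5^{−9} = 4187106/1953125.
As a reduced fraction: E[X] = 4187106/1953125 ≈ 2.1437983.
Is E[X] < 1? NO.
Since E[X] ≥ 1, the first-moment bound is inconclusive at n = 57; it does NOT by itself certify R_5(5) > 57.

E[X] = 4187106/1953125 ≈ 2.1437983; E[X] ≥ 1; first-moment method inconclusive here.


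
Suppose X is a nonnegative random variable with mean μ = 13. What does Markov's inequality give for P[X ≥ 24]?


μ = E[X] = 13, a = 24.
Markov: P[X ≥ 24] ≤ μ/a = (13)/24 = 13/24.
Numerically: ≈ 0.541667.
(Since a = 24 > μ = 13.000000, the bound 13/24 is < 1 and informative.)

P[X ≥ 24] ≤ 13/24 ≈ 0.541667.


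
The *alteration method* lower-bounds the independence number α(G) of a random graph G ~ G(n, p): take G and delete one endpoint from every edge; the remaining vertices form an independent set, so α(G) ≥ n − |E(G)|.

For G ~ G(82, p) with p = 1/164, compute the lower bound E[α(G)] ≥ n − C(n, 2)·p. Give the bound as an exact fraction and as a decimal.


E[|E(G)|] = C(82, 2)·p = 3321 · (1/164) = 81/4.
E[α(G)] ≥ n − E[|E(G)|] = 82 − 81/4 = 247/4.
Numerically: ≈ 61.750000.
(This is only a lower bound; the true E[α(G)] may be larger.)

E[α(G)] ≥ 247/4 ≈ 61.750000.


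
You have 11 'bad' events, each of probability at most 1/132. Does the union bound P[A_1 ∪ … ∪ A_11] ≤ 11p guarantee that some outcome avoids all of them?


Union bound: P[∪_{i=1}^{11} A_i] ≤ Σ_i P[A_i] ≤ 11·p = 11·(1/132) = 1/12.
Numerically: 1/12 ≈ 0.0833.
Is 1/12 < 1? YES.
Since P[∪ A_i] ≤ 1/12 < 1, the complement has P[∩ A_i^c] ≥ 1 − 1/12 = 11/12 > 0, so some outcome avoids every A_i.

11·p = 1/12 ≈ 0.0833; existence CERTIFIED by the union bound.


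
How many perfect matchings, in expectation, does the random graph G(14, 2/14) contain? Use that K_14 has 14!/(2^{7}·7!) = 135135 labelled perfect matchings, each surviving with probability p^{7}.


K_14 has 14!/(2^{7}·7!) = 135135 labelled perfect matchings.
For each such perfect matching H, let X_H = 1 if all 7 edges of H are present in G. Then P[X_H = 1] = p^{7} = (1/7)^{7} = 1/823543.
By linearity of expectation: E[X] = Σ_H E[X_H] = 135135 · p^{7} = 135135 · 1/823543 = 19305/117649.
Numerically: E[X] ≈ 0.1641.

E[X] = 135135 · (1/7)^{7} = 19305/117649 ≈ 0.1641.


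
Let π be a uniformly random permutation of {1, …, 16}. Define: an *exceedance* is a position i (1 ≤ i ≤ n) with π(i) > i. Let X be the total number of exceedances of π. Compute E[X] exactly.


Write X = Σ_{i=1}^{16} X_i, where X_i = 1_{π(i) > i}.
For each fixed i, π(i) is uniform over {1, …, 16} (marginal of a uniform permutation), so P[π(i) > i] = (n − i)/n. Summing: Σ_{i=1}^{16} (n − i)/n = (0 + 1 + … + 15)/16 = 16(16 − 1)/(2·16) = (16 − 1)/2.
Hence E[X] = Σ_{i=1}^{16} (16 − i)/16 = 15/2 ≈ 7.5000.

E[X] = 15/2 = 7.5000.


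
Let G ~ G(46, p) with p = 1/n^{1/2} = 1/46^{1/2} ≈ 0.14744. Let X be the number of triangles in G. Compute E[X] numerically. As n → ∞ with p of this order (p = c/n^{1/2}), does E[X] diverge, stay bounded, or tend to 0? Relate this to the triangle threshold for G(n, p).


Number of potential triangles: C(46, 3) = 15180.
Each occurs with probability p³ ≈ (0.14744)³ ≈ 3.2052599e-03.
By linearity: E[X] = C(46, 3)·p³ ≈ 15180 · 3.2052599e-03 ≈ 48.65585.
Since α = 1/2 < 1, p = c/n^{1/2} ≫ 1/n is above the triangle threshold p ~ 1/n. Asymptotically E[X] ~ (c³/6)·n^{3(1−α)} = (1³/6)·n^{1.5} → ∞; triangles are abundant w.h.p.

E[X] ≈ 48.65585; in regime p = Θ(1/n^{1/2}) E[X] diverges (above the triangle threshold p ~ 1/n).


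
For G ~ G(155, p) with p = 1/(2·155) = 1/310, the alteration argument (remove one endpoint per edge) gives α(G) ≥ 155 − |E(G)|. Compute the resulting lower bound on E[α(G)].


E[|E(G)|] = C(155, 2)·p = 11935 · (1/310) = 77/2.
E[α(G)] ≥ n − E[|E(G)|] = 155 − 77/2 = 233/2.
Numerically: ≈ 116.500000.
(This is only a lower bound; the true E[α(G)] may be larger.)

E[α(G)] ≥ 233/2 ≈ 116.500000.


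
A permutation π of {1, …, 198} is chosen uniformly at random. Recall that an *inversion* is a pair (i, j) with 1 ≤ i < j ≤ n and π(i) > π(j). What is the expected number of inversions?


Write X = Σ X_I over the C(198, 2) = 19503 pairs i < j, with X_I the indicator of one inversion.
There are 19503 indicators.
For each fixed pair i < j, the values π(i) and π(j) are two distinct elements of {1, …, 198} in uniformly random order; by symmetry P[π(i) > π(j)] = 1/2.
By linearity: E[X] = 19503 · (1/2) = C(198, 2) · (1/2) = 19503/2 = 19503/2 ≈ 9751.500.

E[X] = 19503/2 = 9751.500.


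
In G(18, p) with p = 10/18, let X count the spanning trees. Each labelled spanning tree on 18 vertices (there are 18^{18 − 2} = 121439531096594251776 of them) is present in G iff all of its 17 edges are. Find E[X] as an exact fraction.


K_18 has 18^{18 − 2} = 121439531096594251776 labelled spanning trees.
For each such spanning tree H, let X_H = 1 if all 17 edges of H are present in G. Then P[X_H = 1] = p^{17} = (5/9)^{17} = 762939453125/16677181699666569.
By linearity of expectation: E[X] = Σ_H E[X_H] = 121439531096594251776 · p^{17} = 121439531096594251776 · 762939453125/16677181699666569 = 50000000000000000/9.
Numerically: E[X] ≈ 5.56e+15.

E[X] = 121439531096594251776 · (5/9)^{17} = 50000000000000000/9 ≈ 5.56e+15.


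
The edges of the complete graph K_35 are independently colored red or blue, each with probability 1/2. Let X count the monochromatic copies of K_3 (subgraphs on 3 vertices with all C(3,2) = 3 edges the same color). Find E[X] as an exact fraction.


Let X = Σ_S X_S over the C(35, 3) = 6545 subsets S of size 3, where X_S = 1 if the K_3 on S is monochromatic.
For a fixed S, the K_3 on S has C(3, 2) = 3 edges. P[all 3 edges red] = (1/2)^3, and likewise for blue, so P[monochromatic] = 2·(1/2)^3 = 2^{1 − 3} = 1/4.
By linearity: E[X] = C(35, 3) · 2^{1 − 3} = 6545 · 1/4 = 6545/4.
Numerically: E[X] ≈ 1636.250000.

E[X] = C(35,3)·2^(1−C(3,2)) = 6545/4 ≈ 1636.250000.


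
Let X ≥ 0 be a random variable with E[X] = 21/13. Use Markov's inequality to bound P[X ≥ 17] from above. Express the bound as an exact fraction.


μ = E[X] = 21/13, a = 17.
Markov: P[X ≥ 17] ≤ μ/a = (21/13)/17 = 21/221.
Numerically: ≈ 0.095.
(Since a = 17 > μ = 1.615, the bound 21/221 is < 1 and informative.)

P[X ≥ 17] ≤ 21/221 ≈ 0.095.


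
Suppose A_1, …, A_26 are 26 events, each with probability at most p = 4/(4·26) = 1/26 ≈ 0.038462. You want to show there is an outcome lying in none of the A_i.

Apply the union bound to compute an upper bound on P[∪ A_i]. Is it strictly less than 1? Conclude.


Union bound: P[∪_{i=1}^{26} A_i] ≤ Σ_i P[A_i] ≤ 26·p = 26·(1/26) = 1.
Numerically: 1 ≈ 1.000000.
Is 1 < 1? NO.
Since the bound 1 is ≥ 1, the union bound is uninformative here; it does NOT by itself certify existence.

26·p = 1 ≈ 1.000000; existence NOT certified by the union bound.


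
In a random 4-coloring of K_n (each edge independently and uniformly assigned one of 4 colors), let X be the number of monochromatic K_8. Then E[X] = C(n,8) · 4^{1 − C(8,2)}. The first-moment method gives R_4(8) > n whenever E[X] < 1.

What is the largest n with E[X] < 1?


We need C(n, 8) · 4^{1 − 28} < 1, i.e. C(n, 8) < 4^{28 − 1} = 18014398509481984.
Check values of n near the boundary:
  n = 402: C(402, 8) = 15770615726749950; 15770615726749950 < 18014398509481984? YES
  n = 403: C(403, 8) = 16090020602228430; 16090020602228430 < 18014398509481984? YES
  n = 404: C(404, 8) = 16415071523485570; 16415071523485570 < 18014398509481984? YES
  n = 405: C(405, 8) = 16745853821188050; 16745853821188050 < 18014398509481984? YES
  n = 406: C(406, 8) = 17082453897995850; 17082453897995850 < 18014398509481984? YES
  n = 407: C(407, 8) = 17424959239309050; 17424959239309050 < 18014398509481984? YES
  n = 408: C(408, 8) = 17773458424095231; 17773458424095231 < 18014398509481984? YES
  n = 409: C(409, 8) = 18128041135797879; 18128041135797879 < 18014398509481984? NO
  n = 410: C(410, 8) = 18488798173326195; 18488798173326195 < 18014398509481984? NO
  n = 411: C(411, 8) = 18855821462126715; 18855821462126715 < 18014398509481984? NO
The largest n with C(n, 8) < 18014398509481984 is n = 408 (where E[X] = 17773458424095231/18014398509481984 ≈ 0.9866251). Hence R_4(8) > 408, i.e. R_4(8) ≥ 409.

Largest n = 408; hence R_4(8) > 408.


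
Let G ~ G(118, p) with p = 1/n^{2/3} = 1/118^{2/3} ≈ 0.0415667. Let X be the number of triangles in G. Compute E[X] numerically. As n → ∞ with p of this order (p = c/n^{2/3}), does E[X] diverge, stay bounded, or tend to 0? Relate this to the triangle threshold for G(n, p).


Number of potential triangles: C(118, 3) = 266916.
Each occurs with probability p³ ≈ (0.0415667)³ ≈ 7.18184430e-05.
By linearity: E[X] = C(118, 3)·p³ ≈ 266916 · 7.18184430e-05 ≈ 19.169492.
Since α = 2/3 < 1, p = c/n^{2/3} ≫ 1/n is above the triangle threshold p ~ 1/n. Asymptotically E[X] ~ (c³/6)·n^{3(1−α)} = (1³/6)·n^{1} → ∞; triangles are abundant w.h.p.

E[X] ≈ 19.169492; in regime p = Θ(1/n^{2/3}) E[X] diverges (above the triangle threshold p ~ 1/n).


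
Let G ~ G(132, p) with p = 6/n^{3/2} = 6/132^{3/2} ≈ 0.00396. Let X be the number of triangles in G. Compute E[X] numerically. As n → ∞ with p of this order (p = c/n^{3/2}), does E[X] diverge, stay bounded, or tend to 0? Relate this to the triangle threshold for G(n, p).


Number of potential triangles: C(132, 3) = 374660.
Each occurs with probability p³ ≈ (0.00396)³ ≈ 6.19257e-08.
By linearity: E[X] = C(132, 3)·p³ ≈ 374660 · 6.19257e-08 ≈ 0.023.
Since α = 3/2 > 1, p = c/n^{3/2} = o(1/n) is below the triangle threshold p ~ 1/n. Asymptotically E[X] ~ (c³/6)·n^{3(1−α)} = (6³/6)·n^{-1.5} → 0, so by Markov's inequality G has no triangles w.h.p.

E[X] ≈ 0.023; in regime p = Θ(1/n^{3/2}) E[X] tends to 0 (below the triangle threshold p ~ 1/n).


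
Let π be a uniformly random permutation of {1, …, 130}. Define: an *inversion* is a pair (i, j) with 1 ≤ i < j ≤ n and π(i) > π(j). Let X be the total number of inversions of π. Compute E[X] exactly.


Write X = Σ X_I over the C(130, 2) = 8385 pairs i < j, with X_I the indicator of one inversion.
There are 8385 indicators.
For each fixed pair i < j, the values π(i) and π(j) are two distinct elements of {1, …, 130} in uniformly random order; by symmetry P[π(i) > π(j)] = 1/2.
By linearity: E[X] = 8385 · (1/2) = C(130, 2) · (1/2) = 8385/2 = 8385/2 ≈ 4192.5000.

E[X] = 8385/2 = 4192.5000.


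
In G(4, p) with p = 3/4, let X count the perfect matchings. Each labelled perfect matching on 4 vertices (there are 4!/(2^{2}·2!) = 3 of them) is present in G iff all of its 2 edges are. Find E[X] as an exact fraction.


K_4 has 4!/(2^{2}·2!) = 3 labelled perfect matchings.
For each such perfect matching H, let X_H = 1 if all 2 edges of H are present in G. Then P[X_H = 1] = p^{2} = (3/4)^{2} = 9/16.
Summing the indicators: E[X] = Σ_H E[X_H] = 3 · p^{2} = 3 · 9/16 = 27/16.
Numerically: E[X] ≈ 1.69.

E[X] = 3 · (3/4)^{2} = 27/16 ≈ 1.69.


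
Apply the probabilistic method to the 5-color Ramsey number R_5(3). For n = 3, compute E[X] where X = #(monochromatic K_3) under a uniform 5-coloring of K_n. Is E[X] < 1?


E[X] = C(3, 3) · 5^{1 − 3} = 1 · 5^{−2} = 1/25.
As a reduced fraction: E[X] = 1/25 ≈ 0.0400000.
Is E[X] < 1? YES.
Since E[X] < 1, there exists a 5-coloring of K_{3} with no monochromatic K_3; hence R_5(3) > 3.

E[X] = 1/25 ≈ 0.0400000; E[X] < 1, so R_5(3) > 3.


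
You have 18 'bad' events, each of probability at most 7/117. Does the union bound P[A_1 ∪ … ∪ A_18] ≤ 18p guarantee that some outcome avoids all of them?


Union bound: P[∪_{i=1}^{18} A_i] ≤ Σ_i P[A_i] ≤ 18·p = 18·(7/117) = 14/13.
Numerically: 14/13 ≈ 1.077.
Is 14/13 < 1? NO.
Since the bound 14/13 is ≥ 1, the union bound is uninformative here; it does NOT by itself certify existence.

18·p = 14/13 ≈ 1.077; existence NOT certified by the union bound.


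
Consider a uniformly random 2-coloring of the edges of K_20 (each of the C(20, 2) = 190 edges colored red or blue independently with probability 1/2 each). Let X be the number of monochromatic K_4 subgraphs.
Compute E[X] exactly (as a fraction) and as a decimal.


Let X = Σ_S X_S over the C(20, 4) = 4845 subsets S of size 4, where X_S = 1 if the K_4 on S is monochromatic.
For a fixed S, the K_4 on S has C(4, 2) = 6 edges. P[all 6 edges red] = (1/2)^6, and likewise for blue, so P[monochromatic] = 2·(1/2)^6 = 2^{1 − 6} = 1/32.
By linearity: E[X] = C(20, 4) · 2^{1 − 6} = 4845 · 1/32 = 4845/32.
Numerically: E[X] ≈ 151.4062.

E[X] = C(20,4)·2^(1−C(4,2)) = 4845/32 ≈ 151.4062.


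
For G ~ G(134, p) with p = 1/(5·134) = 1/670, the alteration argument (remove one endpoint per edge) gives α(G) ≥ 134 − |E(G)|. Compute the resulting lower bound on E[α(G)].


E[|E(G)|] = C(134, 2)·p = 8911 · (1/670) = 133/10.
E[α(G)] ≥ n − E[|E(G)|] = 134 − 133/10 = 1207/10.
Numerically: ≈ 120.700.
(This is only a lower bound; the true E[α(G)] may be larger.)

E[α(G)] ≥ 1207/10 ≈ 120.700.


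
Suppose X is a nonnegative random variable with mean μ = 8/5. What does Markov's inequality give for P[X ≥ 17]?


μ = E[X] = 8/5, a = 17.
Markov: P[X ≥ 17] ≤ μ/a = (8/5)/17 = 8/85.
Numerically: ≈ 0.09412.
(Since a = 17 > μ = 1.60000, the bound 8/85 is < 1 and informative.)

P[X ≥ 17] ≤ 8/85 ≈ 0.09412.


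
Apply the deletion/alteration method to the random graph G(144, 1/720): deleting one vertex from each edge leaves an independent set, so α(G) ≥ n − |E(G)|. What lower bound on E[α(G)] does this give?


E[|E(G)|] = C(144, 2)·p = 10296 · (1/720) = 143/10.
E[α(G)] ≥ n − E[|E(G)|] = 144 − 143/10 = 1297/10.
Numerically: ≈ 129.7000.
(This is only a lower bound; the true E[α(G)] may be larger.)

E[α(G)] ≥ 1297/10 ≈ 129.7000.


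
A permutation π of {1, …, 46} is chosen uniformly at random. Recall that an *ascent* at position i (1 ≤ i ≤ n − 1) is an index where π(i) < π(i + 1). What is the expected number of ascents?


Write X = Σ X_I over i = 1, …, 45, with X_I the indicator of one ascent.
There are 45 indicators.
For each fixed i, the pair (π(i), π(i+1)) is a uniformly random ordered pair of distinct values from {1, …, 46}; by symmetry P[π(i) < π(i+1)] = 1/2.
By linearity: E[X] = 45 · (1/2) = (46 − 1) · (1/2) = 45/2 ≈ 22.500.

E[X] = 45/2 = 22.500.


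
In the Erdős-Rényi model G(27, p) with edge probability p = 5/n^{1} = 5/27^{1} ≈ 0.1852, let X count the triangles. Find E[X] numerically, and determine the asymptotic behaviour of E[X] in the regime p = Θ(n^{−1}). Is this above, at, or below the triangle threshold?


Number of potential triangles: C(27, 3) = 2925.
Each occurs with probability p³ ≈ (0.1852)³ ≈ 6.350658e-03.
By linearity: E[X] = C(27, 3)·p³ ≈ 2925 · 6.350658e-03 ≈ 18.5757.
Here α = 1, so p = 5/n is exactly at the triangle threshold p ~ 1/n. Asymptotically E[X] → c³/6 = 5³/6 = 125/6 ≈ 20.8333, a bounded constant. In this regime the triangle count is asymptotically Poisson(c³/6).

E[X] ≈ 18.5757; in regime p = Θ(1/n^{1}) E[X] stays bounded (at the triangle threshold p ~ 1/n).


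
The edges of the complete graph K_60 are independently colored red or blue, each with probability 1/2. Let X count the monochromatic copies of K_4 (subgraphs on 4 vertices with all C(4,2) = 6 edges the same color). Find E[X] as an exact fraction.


Let X = Σ_S X_S over the C(60, 4) = 487635 subsets S of size 4, where X_S = 1 if the K_4 on S is monochromatic.
For a fixed S, the K_4 on S has C(4, 2) = 6 edges. P[all 6 edges red] = (1/2)^6, and likewise for blue, so P[monochromatic] = 2·(1/2)^6 = 2^{1 − 6} = 1/32.
By linearity of expectation: E[X] = C(60, 4) · 2^{1 − 6} = 487635 · 1/32 = 487635/32.
Numerically: E[X] ≈ 15238.594.

E[X] = C(60,4)·2^(1−C(4,2)) = 487635/32 ≈ 15238.594.


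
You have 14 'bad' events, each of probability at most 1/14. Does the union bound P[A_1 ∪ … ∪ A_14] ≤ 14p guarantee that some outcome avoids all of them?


Union bound: P[∪_{i=1}^{14} A_i] ≤ Σ_i P[A_i] ≤ 14·p = 14·(1/14) = 1.
Numerically: 1 ≈ 1.0000.
Is 1 < 1? NO.
Since the bound 1 is ≥ 1, the union bound is uninformative here; it does NOT by itself certify existence.

14·p = 1 ≈ 1.0000; existence NOT certified by the union bound.


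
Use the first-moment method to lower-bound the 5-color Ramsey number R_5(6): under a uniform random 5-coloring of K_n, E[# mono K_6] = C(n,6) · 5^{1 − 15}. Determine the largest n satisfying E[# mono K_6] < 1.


We need C(n, 6) · 5^{1 − 15} < 1, i.e. C(n, 6) < 5^{15 − 1} = 6103515625.
Check values of n near the boundary:
  n = 125: C(125, 6) = 4690625500; 4690625500 < 6103515625? YES
  n = 126: C(126, 6) = 4925156775; 4925156775 < 6103515625? YES
  n = 127: C(127, 6) = 5169379425; 5169379425 < 6103515625? YES
  n = 128: C(128, 6) = 5423611200; 5423611200 < 6103515625? YES
  n = 129: C(129, 6) = 5688177600; 5688177600 < 6103515625? YES
  n = 130: C(130, 6) = 5963412000; 5963412000 < 6103515625? YES
  n = 131: C(131, 6) = 6249655776; 6249655776 < 6103515625? NO
  n = 132: C(132, 6) = 6547258432; 6547258432 < 6103515625? NO
  n = 133: C(133, 6) = 6856577728; 6856577728 < 6103515625? NO
The largest n with C(n, 6) < 6103515625 is n = 130 (where E[X] = 47707296/48828125 ≈ 0.97705). Hence R_5(6) > 130, i.e. R_5(6) ≥ 131.

Largest n = 130; hence R_5(6) > 130.


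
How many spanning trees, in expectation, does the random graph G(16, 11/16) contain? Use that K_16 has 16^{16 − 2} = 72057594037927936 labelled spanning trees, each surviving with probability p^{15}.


K_16 has 16^{16 − 2} = 72057594037927936 labelled spanning trees.
For each such spanning tree H, let X_H = 1 if all 15 edges of H are present in G. Then P[X_H = 1] = p^{15} = (11/16)^{15} = 4177248169415651/1152921504606846976.
By linearity of expectation: E[X] = Σ_H E[X_H] = 72057594037927936 · p^{15} = 72057594037927936 · 4177248169415651/1152921504606846976 = 4177248169415651/16.
Numerically: E[X] ≈ 2.611e+14.

E[X] = 72057594037927936 · (11/16)^{15} = 4177248169415651/16 ≈ 2.611e+14.


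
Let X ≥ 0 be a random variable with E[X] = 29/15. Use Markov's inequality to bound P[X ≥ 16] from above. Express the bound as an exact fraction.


μ = E[X] = 29/15, a = 16.
Markov: P[X ≥ 16] ≤ μ/a = (29/15)/16 = 29/240.
Numerically: ≈ 0.1208.
(Since a = 16 > μ = 1.9333, the bound 29/240 is < 1 and informative.)

P[X ≥ 16] ≤ 29/240 ≈ 0.1208.


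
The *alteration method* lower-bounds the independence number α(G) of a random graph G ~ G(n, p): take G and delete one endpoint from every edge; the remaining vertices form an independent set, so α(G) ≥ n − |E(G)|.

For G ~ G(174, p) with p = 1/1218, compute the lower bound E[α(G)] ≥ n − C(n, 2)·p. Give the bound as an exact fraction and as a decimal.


E[|E(G)|] = C(174, 2)·p = 15051 · (1/1218) = 173/14.
E[α(G)] ≥ n − E[|E(G)|] = 174 − 173/14 = 2263/14.
Numerically: ≈ 161.6429.
(This is only a lower bound; the true E[α(G)] may be larger.)

E[α(G)] ≥ 2263/14 ≈ 161.6429.


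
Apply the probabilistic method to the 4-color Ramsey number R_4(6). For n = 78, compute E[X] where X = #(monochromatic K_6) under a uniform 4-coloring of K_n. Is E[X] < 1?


E[X] = C(78, 6) · 4^{1 − 15} = 256851595 · 4^{−14} = 256851595/268435456.
As a reduced fraction: E[X] = 256851595/268435456 ≈ 0.9568468.
Is E[X] < 1? YES.
Since E[X] < 1, there exists a 4-coloring of K_{78} with no monochromatic K_6; hence R_4(6) > 78.

E[X] = 256851595/268435456 ≈ 0.9568468; E[X] < 1, so R_4(6) > 78.


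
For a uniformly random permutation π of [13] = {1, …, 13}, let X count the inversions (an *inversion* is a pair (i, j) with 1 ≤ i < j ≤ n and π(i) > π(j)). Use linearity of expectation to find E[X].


Write X = Σ X_I over the C(13, 2) = 78 pairs i < j, with X_I the indicator of one inversion.
There are 78 indicators.
For each fixed pair i < j, the values π(i) and π(j) are two distinct elements of {1, …, 13} in uniformly random order; by symmetry P[π(i) > π(j)] = 1/2.
By linearity: E[X] = 78 · (1/2) = C(13, 2) · (1/2) = 78/2 = 39 ≈ 39.00000.

E[X] = 39 = 39.00000.


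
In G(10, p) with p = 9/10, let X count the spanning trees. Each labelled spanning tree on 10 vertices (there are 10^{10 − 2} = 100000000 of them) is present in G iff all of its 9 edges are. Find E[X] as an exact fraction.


K_10 has 10^{10 − 2} = 100000000 labelled spanning trees.
For each such spanning tree H, let X_H = 1 if all 9 edges of H are present in G. Then P[X_H = 1] = p^{9} = (9/10)^{9} = 387420489/1000000000.
Summing the indicators: E[X] = Σ_H E[X_H] = 100000000 · p^{9} = 100000000 · 387420489/1000000000 = 387420489/10.
Numerically: E[X] ≈ 3.8742e+07.

E[X] = 100000000 · (9/10)^{9} = 387420489/10 ≈ 3.8742e+07.
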